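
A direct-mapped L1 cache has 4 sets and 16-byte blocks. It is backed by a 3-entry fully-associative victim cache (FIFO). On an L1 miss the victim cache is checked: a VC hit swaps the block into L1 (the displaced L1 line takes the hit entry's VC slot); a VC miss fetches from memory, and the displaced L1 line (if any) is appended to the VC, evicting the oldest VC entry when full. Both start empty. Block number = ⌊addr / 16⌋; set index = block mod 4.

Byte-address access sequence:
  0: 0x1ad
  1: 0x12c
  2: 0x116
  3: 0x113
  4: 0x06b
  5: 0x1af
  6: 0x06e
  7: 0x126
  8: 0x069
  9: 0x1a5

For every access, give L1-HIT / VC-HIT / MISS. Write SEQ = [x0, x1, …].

0: 0x1ad (blk 26, set 2) → MISS  vc=[]
1: 0x12c (blk 18, set 2) → MISS  vc=[26]
2: 0x116 (blk 17, set 1) → MISS  vc=[26]
3: 0x113 (blk 17, set 1) → L1-HIT  vc=[26]
4: 0x6b (blk 6, set 2) → MISS  vc=[26, 18]
5: 0x1af (blk 26, set 2) → VC-HIT  vc=[6, 18]
6: 0x6e (blk 6, set 2) → VC-HIT  vc=[26, 18]
7: 0x126 (blk 18, set 2) → VC-HIT  vc=[26, 6]
8: 0x69 (blk 6, set 2) → VC-HIT  vc=[26, 18]
9: 0x1a5 (blk 26, set 2) → VC-HIT  vc=[6, 18]

SEQ = [MISS, MISS, MISS, L1-HIT, MISS, VC-HIT, VC-HIT, VC-HIT, VC-HIT, VC-HIT]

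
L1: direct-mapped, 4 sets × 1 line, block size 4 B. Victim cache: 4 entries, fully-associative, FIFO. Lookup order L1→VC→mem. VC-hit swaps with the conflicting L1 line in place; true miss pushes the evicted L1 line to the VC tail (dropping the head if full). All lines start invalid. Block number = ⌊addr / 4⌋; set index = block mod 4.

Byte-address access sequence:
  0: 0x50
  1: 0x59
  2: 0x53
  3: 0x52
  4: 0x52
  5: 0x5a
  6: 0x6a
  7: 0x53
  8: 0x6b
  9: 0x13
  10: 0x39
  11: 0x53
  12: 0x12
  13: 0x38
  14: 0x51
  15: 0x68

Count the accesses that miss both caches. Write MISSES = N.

MISSES = 5

  [0] addr=0x50 blk=20 s=0: MISS | VC []
  [1] addr=0x59 blk=22 s=2: MISS | VC []
  [2] addr=0x53 blk=20 s=0: L1-HIT | VC []
  [3] addr=0x52 blk=20 s=0: L1-HIT | VC []
  [4] addr=0x52 blk=20 s=0: L1-HIT | VC []
  [5] addr=0x5a blk=22 s=2: L1-HIT | VC []
  [6] addr=0x6a blk=26 s=2: MISS | VC [22]
  [7] addr=0x53 blk=20 s=0: L1-HIT | VC [22]
  [8] addr=0x6b blk=26 s=2: L1-HIT | VC [22]
  [9] addr=0x13 blk=4 s=0: MISS | VC [22, 20]
  [10] addr=0x39 blk=14 s=2: MISS | VC [22, 20, 26]
  [11] addr=0x53 blk=20 s=0: VC-HIT | VC [22, 4, 26]
  [12] addr=0x12 blk=4 s=0: VC-HIT | VC [22, 20, 26]
  [13] addr=0x38 blk=14 s=2: L1-HIT | VC [22, 20, 26]
  [14] addr=0x51 blk=20 s=0: VC-HIT | VC [22, 4, 26]
  [15] addr=0x68 blk=26 s=2: VC-HIT | VC [22, 4, 14]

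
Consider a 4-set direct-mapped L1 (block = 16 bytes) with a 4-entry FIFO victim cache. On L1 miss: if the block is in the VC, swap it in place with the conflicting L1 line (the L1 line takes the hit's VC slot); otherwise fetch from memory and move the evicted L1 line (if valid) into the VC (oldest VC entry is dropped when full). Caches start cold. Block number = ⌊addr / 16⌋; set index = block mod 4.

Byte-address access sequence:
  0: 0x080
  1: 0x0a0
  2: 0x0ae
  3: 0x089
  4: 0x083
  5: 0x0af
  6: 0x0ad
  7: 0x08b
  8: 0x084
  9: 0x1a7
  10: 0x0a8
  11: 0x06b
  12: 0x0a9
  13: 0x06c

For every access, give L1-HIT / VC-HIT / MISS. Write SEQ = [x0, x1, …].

#0 0x80→b8/s0 MISS; vc=[]
#1 0xa0→b10/s2 MISS; vc=[]
#2 0xae→b10/s2 L1-HIT; vc=[]
#3 0x89→b8/s0 L1-HIT; vc=[]
#4 0x83→b8/s0 L1-HIT; vc=[]
#5 0xaf→b10/s2 L1-HIT; vc=[]
#6 0xad→b10/s2 L1-HIT; vc=[]
#7 0x8b→b8/s0 L1-HIT; vc=[]
#8 0x84→b8/s0 L1-HIT; vc=[]
#9 0x1a7→b26/s2 MISS; vc=[10]
#10 0xa8→b10/s2 VC-HIT; vc=[26]
#11 0x6b→b6/s2 MISS; vc=[26,10]
#12 0xa9→b10/s2 VC-HIT; vc=[26,6]
#13 0x6c→b6/s2 VC-HIT; vc=[26,10]

SEQ = [MISS, MISS, L1-HIT, L1-HIT, L1-HIT, L1-HIT, L1-HIT, L1-HIT, L1-HIT, MISS, VC-HIT, MISS, VC-HIT, VC-HIT]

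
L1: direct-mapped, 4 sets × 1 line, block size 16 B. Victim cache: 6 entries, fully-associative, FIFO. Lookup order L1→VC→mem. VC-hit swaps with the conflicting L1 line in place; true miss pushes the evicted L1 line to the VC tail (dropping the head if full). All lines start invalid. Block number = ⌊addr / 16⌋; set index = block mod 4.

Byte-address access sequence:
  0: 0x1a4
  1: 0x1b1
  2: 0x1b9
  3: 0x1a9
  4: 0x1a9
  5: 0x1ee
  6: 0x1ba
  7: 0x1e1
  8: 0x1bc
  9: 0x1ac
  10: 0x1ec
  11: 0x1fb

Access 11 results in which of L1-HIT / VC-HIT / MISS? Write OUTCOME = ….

OUTCOME = MISS

#0 0x1a4→b26/s2 MISS; vc=[]
#1 0x1b1→b27/s3 MISS; vc=[]
#2 0x1b9→b27/s3 L1-HIT; vc=[]
#3 0x1a9→b26/s2 L1-HIT; vc=[]
#4 0x1a9→b26/s2 L1-HIT; vc=[]
#5 0x1ee→b30/s2 MISS; vc=[26]
#6 0x1ba→b27/s3 L1-HIT; vc=[26]
#7 0x1e1→b30/s2 L1-HIT; vc=[26]
#8 0x1bc→b27/s3 L1-HIT; vc=[26]
#9 0x1ac→b26/s2 VC-HIT; vc=[30]
#10 0x1ec→b30/s2 VC-HIT; vc=[26]
#11 0x1fb→b31/s3 MISS; vc=[26,27]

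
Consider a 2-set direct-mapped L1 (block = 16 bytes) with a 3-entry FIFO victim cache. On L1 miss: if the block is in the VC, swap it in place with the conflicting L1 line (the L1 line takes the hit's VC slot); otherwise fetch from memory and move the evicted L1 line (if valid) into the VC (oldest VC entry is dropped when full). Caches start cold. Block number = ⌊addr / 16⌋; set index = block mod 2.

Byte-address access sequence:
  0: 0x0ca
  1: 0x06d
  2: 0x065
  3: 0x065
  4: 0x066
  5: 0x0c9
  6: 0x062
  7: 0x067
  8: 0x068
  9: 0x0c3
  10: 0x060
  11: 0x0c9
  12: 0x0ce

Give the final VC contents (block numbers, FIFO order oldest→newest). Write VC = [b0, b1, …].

VC = [6]

#0 0xca→b12/s0 MISS; vc=[]
#1 0x6d→b6/s0 MISS; vc=[12]
#2 0x65→b6/s0 L1-HIT; vc=[12]
#3 0x65→b6/s0 L1-HIT; vc=[12]
#4 0x66→b6/s0 L1-HIT; vc=[12]
#5 0xc9→b12/s0 VC-HIT; vc=[6]
#6 0x62→b6/s0 VC-HIT; vc=[12]
#7 0x67→b6/s0 L1-HIT; vc=[12]
#8 0x68→b6/s0 L1-HIT; vc=[12]
#9 0xc3→b12/s0 VC-HIT; vc=[6]
#10 0x60→b6/s0 VC-HIT; vc=[12]
#11 0xc9→b12/s0 VC-HIT; vc=[6]
#12 0xce→b12/s0 L1-HIT; vc=[6]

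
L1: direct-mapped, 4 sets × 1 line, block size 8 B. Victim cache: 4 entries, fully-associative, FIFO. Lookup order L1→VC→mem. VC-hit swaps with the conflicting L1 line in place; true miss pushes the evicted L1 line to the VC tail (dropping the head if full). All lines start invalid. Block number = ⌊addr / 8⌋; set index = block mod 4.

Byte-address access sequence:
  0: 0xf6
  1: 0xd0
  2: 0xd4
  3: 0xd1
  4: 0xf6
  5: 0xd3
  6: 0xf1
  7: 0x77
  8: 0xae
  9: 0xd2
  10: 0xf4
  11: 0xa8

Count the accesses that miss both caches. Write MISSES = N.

MISSES = 4

0: 0xf6 (blk 30, set 2) → MISS  vc=[]
1: 0xd0 (blk 26, set 2) → MISS  vc=[30]
2: 0xd4 (blk 26, set 2) → L1-HIT  vc=[30]
3: 0xd1 (blk 26, set 2) → L1-HIT  vc=[30]
4: 0xf6 (blk 30, set 2) → VC-HIT  vc=[26]
5: 0xd3 (blk 26, set 2) → VC-HIT  vc=[30]
6: 0xf1 (blk 30, set 2) → VC-HIT  vc=[26]
7: 0x77 (blk 14, set 2) → MISS  vc=[26, 30]
8: 0xae (blk 21, set 1) → MISS  vc=[26, 30]
9: 0xd2 (blk 26, set 2) → VC-HIT  vc=[14, 30]
10: 0xf4 (blk 30, set 2) → VC-HIT  vc=[14, 26]
11: 0xa8 (blk 21, set 1) → L1-HIT  vc=[14, 26]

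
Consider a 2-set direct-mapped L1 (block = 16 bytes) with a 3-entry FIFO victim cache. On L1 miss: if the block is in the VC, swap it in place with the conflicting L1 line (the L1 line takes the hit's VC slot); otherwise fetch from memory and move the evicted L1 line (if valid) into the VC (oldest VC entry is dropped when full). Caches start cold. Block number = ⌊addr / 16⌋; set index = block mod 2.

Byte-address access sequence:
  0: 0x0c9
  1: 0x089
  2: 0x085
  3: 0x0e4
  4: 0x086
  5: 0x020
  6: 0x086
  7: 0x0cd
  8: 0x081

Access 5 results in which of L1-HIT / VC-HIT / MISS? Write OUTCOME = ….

OUTCOME = MISS

  [0] addr=0xc9 blk=12 s=0: MISS | VC []
  [1] addr=0x89 blk=8 s=0: MISS | VC [12]
  [2] addr=0x85 blk=8 s=0: L1-HIT | VC [12]
  [3] addr=0xe4 blk=14 s=0: MISS | VC [12, 8]
  [4] addr=0x86 blk=8 s=0: VC-HIT | VC [12, 14]
  [5] addr=0x20 blk=2 s=0: MISS | VC [12, 14, 8]
  [6] addr=0x86 blk=8 s=0: VC-HIT | VC [12, 14, 2]
  [7] addr=0xcd blk=12 s=0: VC-HIT | VC [8, 14, 2]
  [8] addr=0x81 blk=8 s=0: VC-HIT | VC [12, 14, 2]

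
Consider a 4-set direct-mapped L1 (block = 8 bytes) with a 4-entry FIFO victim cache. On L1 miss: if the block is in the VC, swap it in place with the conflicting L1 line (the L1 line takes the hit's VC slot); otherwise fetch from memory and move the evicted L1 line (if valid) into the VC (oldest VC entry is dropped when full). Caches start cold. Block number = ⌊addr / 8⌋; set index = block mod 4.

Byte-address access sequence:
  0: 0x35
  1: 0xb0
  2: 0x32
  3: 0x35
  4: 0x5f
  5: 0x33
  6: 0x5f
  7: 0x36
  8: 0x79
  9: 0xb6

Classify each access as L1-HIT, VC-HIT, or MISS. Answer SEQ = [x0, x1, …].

SEQ = [MISS, MISS, VC-HIT, L1-HIT, MISS, L1-HIT, L1-HIT, L1-HIT, MISS, VC-HIT]

#0 0x35→b6/s2 MISS; vc=[]
#1 0xb0→b22/s2 MISS; vc=[6]
#2 0x32→b6/s2 VC-HIT; vc=[22]
#3 0x35→b6/s2 L1-HIT; vc=[22]
#4 0x5f→b11/s3 MISS; vc=[22]
#5 0x33→b6/s2 L1-HIT; vc=[22]
#6 0x5f→b11/s3 L1-HIT; vc=[22]
#7 0x36→b6/s2 L1-HIT; vc=[22]
#8 0x79→b15/s3 MISS; vc=[22,11]
#9 0xb6→b22/s2 VC-HIT; vc=[6,11]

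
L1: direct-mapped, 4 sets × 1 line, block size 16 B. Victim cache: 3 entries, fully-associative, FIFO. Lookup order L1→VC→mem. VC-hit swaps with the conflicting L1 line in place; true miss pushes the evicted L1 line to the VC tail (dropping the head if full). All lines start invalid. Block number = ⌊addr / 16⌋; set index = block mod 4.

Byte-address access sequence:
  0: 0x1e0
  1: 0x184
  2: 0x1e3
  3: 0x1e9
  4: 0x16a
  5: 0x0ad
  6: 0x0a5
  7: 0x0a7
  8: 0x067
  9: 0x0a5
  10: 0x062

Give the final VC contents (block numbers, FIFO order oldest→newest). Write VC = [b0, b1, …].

VC = [30, 22, 10]

  [0] addr=0x1e0 blk=30 s=2: MISS | VC []
  [1] addr=0x184 blk=24 s=0: MISS | VC []
  [2] addr=0x1e3 blk=30 s=2: L1-HIT | VC []
  [3] addr=0x1e9 blk=30 s=2: L1-HIT | VC []
  [4] addr=0x16a blk=22 s=2: MISS | VC [30]
  [5] addr=0xad blk=10 s=2: MISS | VC [30, 22]
  [6] addr=0xa5 blk=10 s=2: L1-HIT | VC [30, 22]
  [7] addr=0xa7 blk=10 s=2: L1-HIT | VC [30, 22]
  [8] addr=0x67 blk=6 s=2: MISS | VC [30, 22, 10]
  [9] addr=0xa5 blk=10 s=2: VC-HIT | VC [30, 22, 6]
  [10] addr=0x62 blk=6 s=2: VC-HIT | VC [30, 22, 10]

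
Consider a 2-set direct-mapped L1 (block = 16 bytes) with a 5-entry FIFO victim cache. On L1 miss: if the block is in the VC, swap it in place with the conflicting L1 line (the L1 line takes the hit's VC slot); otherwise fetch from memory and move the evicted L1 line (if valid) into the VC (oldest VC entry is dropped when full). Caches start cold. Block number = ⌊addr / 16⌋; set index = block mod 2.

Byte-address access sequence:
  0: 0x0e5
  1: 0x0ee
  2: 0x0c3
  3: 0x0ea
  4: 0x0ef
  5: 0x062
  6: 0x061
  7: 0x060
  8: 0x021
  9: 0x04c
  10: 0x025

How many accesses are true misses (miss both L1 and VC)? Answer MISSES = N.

#0 0xe5→b14/s0 MISS; vc=[]
#1 0xee→b14/s0 L1-HIT; vc=[]
#2 0xc3→b12/s0 MISS; vc=[14]
#3 0xea→b14/s0 VC-HIT; vc=[12]
#4 0xef→b14/s0 L1-HIT; vc=[12]
#5 0x62→b6/s0 MISS; vc=[12,14]
#6 0x61→b6/s0 L1-HIT; vc=[12,14]
#7 0x60→b6/s0 L1-HIT; vc=[12,14]
#8 0x21→b2/s0 MISS; vc=[12,14,6]
#9 0x4c→b4/s0 MISS; vc=[12,14,6,2]
#10 0x25→b2/s0 VC-HIT; vc=[12,14,6,4]

MISSES = 5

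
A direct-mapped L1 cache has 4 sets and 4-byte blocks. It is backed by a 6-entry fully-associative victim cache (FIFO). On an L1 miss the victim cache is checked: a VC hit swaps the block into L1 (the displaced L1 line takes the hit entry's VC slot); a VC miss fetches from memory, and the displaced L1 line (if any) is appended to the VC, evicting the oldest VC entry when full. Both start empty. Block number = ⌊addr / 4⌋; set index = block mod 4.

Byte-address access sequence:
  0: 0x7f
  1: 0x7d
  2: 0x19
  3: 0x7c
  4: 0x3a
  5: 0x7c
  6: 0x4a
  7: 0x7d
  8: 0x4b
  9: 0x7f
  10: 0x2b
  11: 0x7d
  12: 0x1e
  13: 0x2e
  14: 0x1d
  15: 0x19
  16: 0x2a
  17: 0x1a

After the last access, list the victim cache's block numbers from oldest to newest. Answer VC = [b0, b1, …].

0: 0x7f (blk 31, set 3) → MISS  vc=[]
1: 0x7d (blk 31, set 3) → L1-HIT  vc=[]
2: 0x19 (blk 6, set 2) → MISS  vc=[]
3: 0x7c (blk 31, set 3) → L1-HIT  vc=[]
4: 0x3a (blk 14, set 2) → MISS  vc=[6]
5: 0x7c (blk 31, set 3) → L1-HIT  vc=[6]
6: 0x4a (blk 18, set 2) → MISS  vc=[6, 14]
7: 0x7d (blk 31, set 3) → L1-HIT  vc=[6, 14]
8: 0x4b (blk 18, set 2) → L1-HIT  vc=[6, 14]
9: 0x7f (blk 31, set 3) → L1-HIT  vc=[6, 14]
10: 0x2b (blk 10, set 2) → MISS  vc=[6, 14, 18]
11: 0x7d (blk 31, set 3) → L1-HIT  vc=[6, 14, 18]
12: 0x1e (blk 7, set 3) → MISS  vc=[6, 14, 18, 31]
13: 0x2e (blk 11, set 3) → MISS  vc=[6, 14, 18, 31, 7]
14: 0x1d (blk 7, set 3) → VC-HIT  vc=[6, 14, 18, 31, 11]
15: 0x19 (blk 6, set 2) → VC-HIT  vc=[10, 14, 18, 31, 11]
16: 0x2a (blk 10, set 2) → VC-HIT  vc=[6, 14, 18, 31, 11]
17: 0x1a (blk 6, set 2) → VC-HIT  vc=[10, 14, 18, 31, 11]

VC = [10, 14, 18, 31, 11]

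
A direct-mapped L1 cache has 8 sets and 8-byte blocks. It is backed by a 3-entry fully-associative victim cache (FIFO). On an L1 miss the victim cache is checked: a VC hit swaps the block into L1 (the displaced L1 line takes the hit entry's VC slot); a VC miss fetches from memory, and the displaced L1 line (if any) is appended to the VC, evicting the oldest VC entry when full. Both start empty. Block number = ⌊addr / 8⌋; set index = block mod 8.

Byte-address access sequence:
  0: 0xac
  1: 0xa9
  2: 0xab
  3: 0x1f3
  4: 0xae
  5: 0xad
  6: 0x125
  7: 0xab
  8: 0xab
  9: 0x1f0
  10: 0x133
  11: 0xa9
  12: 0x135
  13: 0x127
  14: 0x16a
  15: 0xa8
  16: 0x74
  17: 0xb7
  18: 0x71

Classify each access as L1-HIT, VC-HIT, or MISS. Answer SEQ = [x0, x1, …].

0: 0xac (blk 21, set 5) → MISS  vc=[]
1: 0xa9 (blk 21, set 5) → L1-HIT  vc=[]
2: 0xab (blk 21, set 5) → L1-HIT  vc=[]
3: 0x1f3 (blk 62, set 6) → MISS  vc=[]
4: 0xae (blk 21, set 5) → L1-HIT  vc=[]
5: 0xad (blk 21, set 5) → L1-HIT  vc=[]
6: 0x125 (blk 36, set 4) → MISS  vc=[]
7: 0xab (blk 21, set 5) → L1-HIT  vc=[]
8: 0xab (blk 21, set 5) → L1-HIT  vc=[]
9: 0x1f0 (blk 62, set 6) → L1-HIT  vc=[]
10: 0x133 (blk 38, set 6) → MISS  vc=[62]
11: 0xa9 (blk 21, set 5) → L1-HIT  vc=[62]
12: 0x135 (blk 38, set 6) → L1-HIT  vc=[62]
13: 0x127 (blk 36, set 4) → L1-HIT  vc=[62]
14: 0x16a (blk 45, set 5) → MISS  vc=[62, 21]
15: 0xa8 (blk 21, set 5) → VC-HIT  vc=[62, 45]
16: 0x74 (blk 14, set 6) → MISS  vc=[62, 45, 38]
17: 0xb7 (blk 22, set 6) → MISS  vc=[45, 38, 14]
18: 0x71 (blk 14, set 6) → VC-HIT  vc=[45, 38, 22]

SEQ = [MISS, L1-HIT, L1-HIT, MISS, L1-HIT, L1-HIT, MISS, L1-HIT, L1-HIT, L1-HIT, MISS, L1-HIT, L1-HIT, L1-HIT, MISS, VC-HIT, MISS, MISS, VC-HIT]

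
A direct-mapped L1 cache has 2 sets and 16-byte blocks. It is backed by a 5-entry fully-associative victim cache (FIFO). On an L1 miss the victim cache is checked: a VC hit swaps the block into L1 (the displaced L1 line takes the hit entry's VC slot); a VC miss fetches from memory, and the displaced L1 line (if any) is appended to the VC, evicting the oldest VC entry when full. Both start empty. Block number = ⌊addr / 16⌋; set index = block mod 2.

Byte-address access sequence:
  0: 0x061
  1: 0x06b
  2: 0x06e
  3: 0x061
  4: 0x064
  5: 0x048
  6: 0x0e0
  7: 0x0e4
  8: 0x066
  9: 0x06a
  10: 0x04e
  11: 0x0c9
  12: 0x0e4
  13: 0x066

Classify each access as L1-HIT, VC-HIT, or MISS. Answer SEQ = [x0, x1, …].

SEQ = [MISS, L1-HIT, L1-HIT, L1-HIT, L1-HIT, MISS, MISS, L1-HIT, VC-HIT, L1-HIT, VC-HIT, MISS, VC-HIT, VC-HIT]

#0 0x61→b6/s0 MISS; vc=[]
#1 0x6b→b6/s0 L1-HIT; vc=[]
#2 0x6e→b6/s0 L1-HIT; vc=[]
#3 0x61→b6/s0 L1-HIT; vc=[]
#4 0x64→b6/s0 L1-HIT; vc=[]
#5 0x48→b4/s0 MISS; vc=[6]
#6 0xe0→b14/s0 MISS; vc=[6,4]
#7 0xe4→b14/s0 L1-HIT; vc=[6,4]
#8 0x66→b6/s0 VC-HIT; vc=[14,4]
#9 0x6a→b6/s0 L1-HIT; vc=[14,4]
#10 0x4e→b4/s0 VC-HIT; vc=[14,6]
#11 0xc9→b12/s0 MISS; vc=[14,6,4]
#12 0xe4→b14/s0 VC-HIT; vc=[12,6,4]
#13 0x66→b6/s0 VC-HIT; vc=[12,14,4]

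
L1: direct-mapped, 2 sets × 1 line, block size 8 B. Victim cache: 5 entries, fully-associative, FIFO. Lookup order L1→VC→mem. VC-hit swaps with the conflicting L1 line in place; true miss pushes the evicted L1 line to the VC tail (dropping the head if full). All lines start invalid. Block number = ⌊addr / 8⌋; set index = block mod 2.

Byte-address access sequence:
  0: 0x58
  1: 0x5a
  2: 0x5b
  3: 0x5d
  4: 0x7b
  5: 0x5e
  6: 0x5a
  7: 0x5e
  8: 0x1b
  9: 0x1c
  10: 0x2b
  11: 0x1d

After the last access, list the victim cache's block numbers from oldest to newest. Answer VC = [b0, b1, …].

0: 0x58 (blk 11, set 1) → MISS  vc=[]
1: 0x5a (blk 11, set 1) → L1-HIT  vc=[]
2: 0x5b (blk 11, set 1) → L1-HIT  vc=[]
3: 0x5d (blk 11, set 1) → L1-HIT  vc=[]
4: 0x7b (blk 15, set 1) → MISS  vc=[11]
5: 0x5e (blk 11, set 1) → VC-HIT  vc=[15]
6: 0x5a (blk 11, set 1) → L1-HIT  vc=[15]
7: 0x5e (blk 11, set 1) → L1-HIT  vc=[15]
8: 0x1b (blk 3, set 1) → MISS  vc=[15, 11]
9: 0x1c (blk 3, set 1) → L1-HIT  vc=[15, 11]
10: 0x2b (blk 5, set 1) → MISS  vc=[15, 11, 3]
11: 0x1d (blk 3, set 1) → VC-HIT  vc=[15, 11, 5]

VC = [15, 11, 5]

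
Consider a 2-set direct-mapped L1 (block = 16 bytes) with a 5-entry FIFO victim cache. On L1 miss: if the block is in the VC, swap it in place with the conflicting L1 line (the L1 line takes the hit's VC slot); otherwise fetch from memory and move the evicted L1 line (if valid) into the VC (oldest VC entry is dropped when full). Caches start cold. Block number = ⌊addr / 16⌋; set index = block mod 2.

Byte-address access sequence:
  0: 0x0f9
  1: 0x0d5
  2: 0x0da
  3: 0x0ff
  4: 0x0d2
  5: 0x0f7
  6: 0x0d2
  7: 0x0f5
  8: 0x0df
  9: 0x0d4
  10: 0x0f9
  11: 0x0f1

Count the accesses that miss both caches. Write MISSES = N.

#0 0xf9→b15/s1 MISS; vc=[]
#1 0xd5→b13/s1 MISS; vc=[15]
#2 0xda→b13/s1 L1-HIT; vc=[15]
#3 0xff→b15/s1 VC-HIT; vc=[13]
#4 0xd2→b13/s1 VC-HIT; vc=[15]
#5 0xf7→b15/s1 VC-HIT; vc=[13]
#6 0xd2→b13/s1 VC-HIT; vc=[15]
#7 0xf5→b15/s1 VC-HIT; vc=[13]
#8 0xdf→b13/s1 VC-HIT; vc=[15]
#9 0xd4→b13/s1 L1-HIT; vc=[15]
#10 0xf9→b15/s1 VC-HIT; vc=[13]
#11 0xf1→b15/s1 L1-HIT; vc=[13]

MISSES = 2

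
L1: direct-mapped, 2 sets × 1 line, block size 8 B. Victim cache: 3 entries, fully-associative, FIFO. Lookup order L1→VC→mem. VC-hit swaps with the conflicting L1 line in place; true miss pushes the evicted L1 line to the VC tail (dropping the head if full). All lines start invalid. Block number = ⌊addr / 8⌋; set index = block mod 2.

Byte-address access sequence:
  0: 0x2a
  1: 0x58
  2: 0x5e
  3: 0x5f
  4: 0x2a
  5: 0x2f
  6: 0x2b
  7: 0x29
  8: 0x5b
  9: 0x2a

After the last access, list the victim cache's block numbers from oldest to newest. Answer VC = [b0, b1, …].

#0 0x2a→b5/s1 MISS; vc=[]
#1 0x58→b11/s1 MISS; vc=[5]
#2 0x5e→b11/s1 L1-HIT; vc=[5]
#3 0x5f→b11/s1 L1-HIT; vc=[5]
#4 0x2a→b5/s1 VC-HIT; vc=[11]
#5 0x2f→b5/s1 L1-HIT; vc=[11]
#6 0x2b→b5/s1 L1-HIT; vc=[11]
#7 0x29→b5/s1 L1-HIT; vc=[11]
#8 0x5b→b11/s1 VC-HIT; vc=[5]
#9 0x2a→b5/s1 VC-HIT; vc=[11]

VC = [11]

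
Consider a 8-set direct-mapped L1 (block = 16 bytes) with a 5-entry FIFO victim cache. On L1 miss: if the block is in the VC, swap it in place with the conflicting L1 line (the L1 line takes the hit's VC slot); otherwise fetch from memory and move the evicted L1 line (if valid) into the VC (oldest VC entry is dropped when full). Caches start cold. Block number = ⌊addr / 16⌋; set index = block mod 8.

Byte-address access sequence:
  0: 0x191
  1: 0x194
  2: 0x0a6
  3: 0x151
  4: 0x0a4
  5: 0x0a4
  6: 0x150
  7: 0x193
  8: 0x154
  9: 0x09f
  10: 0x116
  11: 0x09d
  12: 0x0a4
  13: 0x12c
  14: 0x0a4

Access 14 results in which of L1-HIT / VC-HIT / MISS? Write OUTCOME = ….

0: 0x191 (blk 25, set 1) → MISS  vc=[]
1: 0x194 (blk 25, set 1) → L1-HIT  vc=[]
2: 0xa6 (blk 10, set 2) → MISS  vc=[]
3: 0x151 (blk 21, set 5) → MISS  vc=[]
4: 0xa4 (blk 10, set 2) → L1-HIT  vc=[]
5: 0xa4 (blk 10, set 2) → L1-HIT  vc=[]
6: 0x150 (blk 21, set 5) → L1-HIT  vc=[]
7: 0x193 (blk 25, set 1) → L1-HIT  vc=[]
8: 0x154 (blk 21, set 5) → L1-HIT  vc=[]
9: 0x9f (blk 9, set 1) → MISS  vc=[25]
10: 0x116 (blk 17, set 1) → MISS  vc=[25, 9]
11: 0x9d (blk 9, set 1) → VC-HIT  vc=[25, 17]
12: 0xa4 (blk 10, set 2) → L1-HIT  vc=[25, 17]
13: 0x12c (blk 18, set 2) → MISS  vc=[25, 17, 10]
14: 0xa4 (blk 10, set 2) → VC-HIT  vc=[25, 17, 18]

OUTCOME = VC-HIT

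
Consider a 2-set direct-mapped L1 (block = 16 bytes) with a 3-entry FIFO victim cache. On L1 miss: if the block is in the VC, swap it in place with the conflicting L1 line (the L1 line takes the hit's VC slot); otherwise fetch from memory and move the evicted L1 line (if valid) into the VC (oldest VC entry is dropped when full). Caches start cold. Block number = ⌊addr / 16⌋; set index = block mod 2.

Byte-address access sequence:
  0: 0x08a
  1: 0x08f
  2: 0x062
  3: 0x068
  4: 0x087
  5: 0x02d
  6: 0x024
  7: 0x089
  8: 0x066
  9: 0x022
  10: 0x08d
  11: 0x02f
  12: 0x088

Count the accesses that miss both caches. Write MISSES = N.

  [0] addr=0x8a blk=8 s=0: MISS | VC []
  [1] addr=0x8f blk=8 s=0: L1-HIT | VC []
  [2] addr=0x62 blk=6 s=0: MISS | VC [8]
  [3] addr=0x68 blk=6 s=0: L1-HIT | VC [8]
  [4] addr=0x87 blk=8 s=0: VC-HIT | VC [6]
  [5] addr=0x2d blk=2 s=0: MISS | VC [6, 8]
  [6] addr=0x24 blk=2 s=0: L1-HIT | VC [6, 8]
  [7] addr=0x89 blk=8 s=0: VC-HIT | VC [6, 2]
  [8] addr=0x66 blk=6 s=0: VC-HIT | VC [8, 2]
  [9] addr=0x22 blk=2 s=0: VC-HIT | VC [8, 6]
  [10] addr=0x8d blk=8 s=0: VC-HIT | VC [2, 6]
  [11] addr=0x2f blk=2 s=0: VC-HIT | VC [8, 6]
  [12] addr=0x88 blk=8 s=0: VC-HIT | VC [2, 6]

MISSES = 3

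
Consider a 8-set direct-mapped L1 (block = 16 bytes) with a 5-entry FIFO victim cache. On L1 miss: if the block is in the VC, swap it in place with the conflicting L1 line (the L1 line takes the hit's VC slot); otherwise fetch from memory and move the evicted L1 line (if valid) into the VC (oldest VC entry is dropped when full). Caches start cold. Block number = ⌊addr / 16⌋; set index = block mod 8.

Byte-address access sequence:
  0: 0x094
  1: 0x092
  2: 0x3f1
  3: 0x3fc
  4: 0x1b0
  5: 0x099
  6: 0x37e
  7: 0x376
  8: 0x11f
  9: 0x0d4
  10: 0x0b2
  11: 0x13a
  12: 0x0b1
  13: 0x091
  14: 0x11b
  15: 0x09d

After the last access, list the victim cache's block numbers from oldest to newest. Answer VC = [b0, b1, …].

VC = [63, 17, 27, 19]

  [0] addr=0x94 blk=9 s=1: MISS | VC []
  [1] addr=0x92 blk=9 s=1: L1-HIT | VC []
  [2] addr=0x3f1 blk=63 s=7: MISS | VC []
  [3] addr=0x3fc blk=63 s=7: L1-HIT | VC []
  [4] addr=0x1b0 blk=27 s=3: MISS | VC []
  [5] addr=0x99 blk=9 s=1: L1-HIT | VC []
  [6] addr=0x37e blk=55 s=7: MISS | VC [63]
  [7] addr=0x376 blk=55 s=7: L1-HIT | VC [63]
  [8] addr=0x11f blk=17 s=1: MISS | VC [63, 9]
  [9] addr=0xd4 blk=13 s=5: MISS | VC [63, 9]
  [10] addr=0xb2 blk=11 s=3: MISS | VC [63, 9, 27]
  [11] addr=0x13a blk=19 s=3: MISS | VC [63, 9, 27, 11]
  [12] addr=0xb1 blk=11 s=3: VC-HIT | VC [63, 9, 27, 19]
  [13] addr=0x91 blk=9 s=1: VC-HIT | VC [63, 17, 27, 19]
  [14] addr=0x11b blk=17 s=1: VC-HIT | VC [63, 9, 27, 19]
  [15] addr=0x9d blk=9 s=1: VC-HIT | VC [63, 17, 27, 19]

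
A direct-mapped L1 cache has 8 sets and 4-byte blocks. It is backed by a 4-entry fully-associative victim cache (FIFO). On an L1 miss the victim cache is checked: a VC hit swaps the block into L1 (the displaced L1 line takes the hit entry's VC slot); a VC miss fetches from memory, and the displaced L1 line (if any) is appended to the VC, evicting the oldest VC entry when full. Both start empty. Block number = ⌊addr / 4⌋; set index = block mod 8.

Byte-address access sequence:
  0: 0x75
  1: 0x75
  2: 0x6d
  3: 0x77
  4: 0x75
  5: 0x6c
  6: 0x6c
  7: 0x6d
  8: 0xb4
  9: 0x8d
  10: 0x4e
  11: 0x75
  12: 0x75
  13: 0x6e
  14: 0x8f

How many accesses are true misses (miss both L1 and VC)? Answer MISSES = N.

MISSES = 5

#0 0x75→b29/s5 MISS; vc=[]
#1 0x75→b29/s5 L1-HIT; vc=[]
#2 0x6d→b27/s3 MISS; vc=[]
#3 0x77→b29/s5 L1-HIT; vc=[]
#4 0x75→b29/s5 L1-HIT; vc=[]
#5 0x6c→b27/s3 L1-HIT; vc=[]
#6 0x6c→b27/s3 L1-HIT; vc=[]
#7 0x6d→b27/s3 L1-HIT; vc=[]
#8 0xb4→b45/s5 MISS; vc=[29]
#9 0x8d→b35/s3 MISS; vc=[29,27]
#10 0x4e→b19/s3 MISS; vc=[29,27,35]
#11 0x75→b29/s5 VC-HIT; vc=[45,27,35]
#12 0x75→b29/s5 L1-HIT; vc=[45,27,35]
#13 0x6e→b27/s3 VC-HIT; vc=[45,19,35]
#14 0x8f→b35/s3 VC-HIT; vc=[45,19,27]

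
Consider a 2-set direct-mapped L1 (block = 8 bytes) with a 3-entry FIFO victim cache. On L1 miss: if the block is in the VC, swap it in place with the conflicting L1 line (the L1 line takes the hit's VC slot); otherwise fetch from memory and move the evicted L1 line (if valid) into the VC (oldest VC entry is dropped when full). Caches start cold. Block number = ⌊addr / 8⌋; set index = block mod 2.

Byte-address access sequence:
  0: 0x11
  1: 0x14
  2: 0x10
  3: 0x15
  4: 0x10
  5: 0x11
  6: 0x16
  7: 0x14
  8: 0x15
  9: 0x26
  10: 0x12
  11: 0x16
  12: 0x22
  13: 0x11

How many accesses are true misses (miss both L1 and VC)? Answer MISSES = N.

MISSES = 2

#0 0x11→b2/s0 MISS; vc=[]
#1 0x14→b2/s0 L1-HIT; vc=[]
#2 0x10→b2/s0 L1-HIT; vc=[]
#3 0x15→b2/s0 L1-HIT; vc=[]
#4 0x10→b2/s0 L1-HIT; vc=[]
#5 0x11→b2/s0 L1-HIT; vc=[]
#6 0x16→b2/s0 L1-HIT; vc=[]
#7 0x14→b2/s0 L1-HIT; vc=[]
#8 0x15→b2/s0 L1-HIT; vc=[]
#9 0x26→b4/s0 MISS; vc=[2]
#10 0x12→b2/s0 VC-HIT; vc=[4]
#11 0x16→b2/s0 L1-HIT; vc=[4]
#12 0x22→b4/s0 VC-HIT; vc=[2]
#13 0x11→b2/s0 VC-HIT; vc=[4]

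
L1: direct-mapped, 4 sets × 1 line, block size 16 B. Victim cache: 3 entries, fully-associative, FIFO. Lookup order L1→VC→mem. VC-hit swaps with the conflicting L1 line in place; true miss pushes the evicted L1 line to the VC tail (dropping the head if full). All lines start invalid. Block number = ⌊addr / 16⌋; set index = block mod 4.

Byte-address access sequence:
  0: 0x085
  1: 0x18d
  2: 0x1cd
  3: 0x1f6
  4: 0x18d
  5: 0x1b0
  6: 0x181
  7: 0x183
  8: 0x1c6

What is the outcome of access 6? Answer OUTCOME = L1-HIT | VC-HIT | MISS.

OUTCOME = L1-HIT

0: 0x85 (blk 8, set 0) → MISS  vc=[]
1: 0x18d (blk 24, set 0) → MISS  vc=[8]
2: 0x1cd (blk 28, set 0) → MISS  vc=[8, 24]
3: 0x1f6 (blk 31, set 3) → MISS  vc=[8, 24]
4: 0x18d (blk 24, set 0) → VC-HIT  vc=[8, 28]
5: 0x1b0 (blk 27, set 3) → MISS  vc=[8, 28, 31]
6: 0x181 (blk 24, set 0) → L1-HIT  vc=[8, 28, 31]
7: 0x183 (blk 24, set 0) → L1-HIT  vc=[8, 28, 31]
8: 0x1c6 (blk 28, set 0) → VC-HIT  vc=[8, 24, 31]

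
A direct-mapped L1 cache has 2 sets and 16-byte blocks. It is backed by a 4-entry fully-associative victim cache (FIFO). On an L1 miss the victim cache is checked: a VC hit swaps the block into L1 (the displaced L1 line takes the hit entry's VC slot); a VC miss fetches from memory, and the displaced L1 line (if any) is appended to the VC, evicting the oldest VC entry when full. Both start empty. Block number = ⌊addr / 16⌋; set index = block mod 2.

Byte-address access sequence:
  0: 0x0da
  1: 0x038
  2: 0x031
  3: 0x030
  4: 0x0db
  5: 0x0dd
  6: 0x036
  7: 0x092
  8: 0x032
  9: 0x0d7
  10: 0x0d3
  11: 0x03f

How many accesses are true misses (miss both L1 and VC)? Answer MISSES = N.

MISSES = 3

0: 0xda (blk 13, set 1) → MISS  vc=[]
1: 0x38 (blk 3, set 1) → MISS  vc=[13]
2: 0x31 (blk 3, set 1) → L1-HIT  vc=[13]
3: 0x30 (blk 3, set 1) → L1-HIT  vc=[13]
4: 0xdb (blk 13, set 1) → VC-HIT  vc=[3]
5: 0xdd (blk 13, set 1) → L1-HIT  vc=[3]
6: 0x36 (blk 3, set 1) → VC-HIT  vc=[13]
7: 0x92 (blk 9, set 1) → MISS  vc=[13, 3]
8: 0x32 (blk 3, set 1) → VC-HIT  vc=[13, 9]
9: 0xd7 (blk 13, set 1) → VC-HIT  vc=[3, 9]
10: 0xd3 (blk 13, set 1) → L1-HIT  vc=[3, 9]
11: 0x3f (blk 3, set 1) → VC-HIT  vc=[13, 9]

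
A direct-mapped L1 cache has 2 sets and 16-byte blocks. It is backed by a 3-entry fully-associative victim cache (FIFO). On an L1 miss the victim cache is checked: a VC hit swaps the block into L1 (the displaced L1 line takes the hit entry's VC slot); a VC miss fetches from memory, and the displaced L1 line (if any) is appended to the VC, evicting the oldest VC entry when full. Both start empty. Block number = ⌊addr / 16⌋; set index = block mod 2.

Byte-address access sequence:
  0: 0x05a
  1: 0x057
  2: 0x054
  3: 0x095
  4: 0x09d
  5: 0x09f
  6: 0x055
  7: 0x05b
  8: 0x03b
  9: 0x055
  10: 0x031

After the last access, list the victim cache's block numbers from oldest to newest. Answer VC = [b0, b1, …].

VC = [9, 5]

#0 0x5a→b5/s1 MISS; vc=[]
#1 0x57→b5/s1 L1-HIT; vc=[]
#2 0x54→b5/s1 L1-HIT; vc=[]
#3 0x95→b9/s1 MISS; vc=[5]
#4 0x9d→b9/s1 L1-HIT; vc=[5]
#5 0x9f→b9/s1 L1-HIT; vc=[5]
#6 0x55→b5/s1 VC-HIT; vc=[9]
#7 0x5b→b5/s1 L1-HIT; vc=[9]
#8 0x3b→b3/s1 MISS; vc=[9,5]
#9 0x55→b5/s1 VC-HIT; vc=[9,3]
#10 0x31→b3/s1 VC-HIT; vc=[9,5]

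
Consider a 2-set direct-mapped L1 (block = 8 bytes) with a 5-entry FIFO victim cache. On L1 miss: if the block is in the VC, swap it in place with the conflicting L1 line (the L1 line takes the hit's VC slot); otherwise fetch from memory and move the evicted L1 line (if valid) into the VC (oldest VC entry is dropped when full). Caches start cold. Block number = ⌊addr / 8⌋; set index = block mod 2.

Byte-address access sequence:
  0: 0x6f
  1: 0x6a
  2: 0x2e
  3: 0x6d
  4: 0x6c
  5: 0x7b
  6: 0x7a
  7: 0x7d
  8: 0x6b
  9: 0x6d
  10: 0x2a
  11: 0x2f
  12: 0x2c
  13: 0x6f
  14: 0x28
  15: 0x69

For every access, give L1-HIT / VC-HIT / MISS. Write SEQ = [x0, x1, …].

  [0] addr=0x6f blk=13 s=1: MISS | VC []
  [1] addr=0x6a blk=13 s=1: L1-HIT | VC []
  [2] addr=0x2e blk=5 s=1: MISS | VC [13]
  [3] addr=0x6d blk=13 s=1: VC-HIT | VC [5]
  [4] addr=0x6c blk=13 s=1: L1-HIT | VC [5]
  [5] addr=0x7b blk=15 s=1: MISS | VC [5, 13]
  [6] addr=0x7a blk=15 s=1: L1-HIT | VC [5, 13]
  [7] addr=0x7d blk=15 s=1: L1-HIT | VC [5, 13]
  [8] addr=0x6b blk=13 s=1: VC-HIT | VC [5, 15]
  [9] addr=0x6d blk=13 s=1: L1-HIT | VC [5, 15]
  [10] addr=0x2a blk=5 s=1: VC-HIT | VC [13, 15]
  [11] addr=0x2f blk=5 s=1: L1-HIT | VC [13, 15]
  [12] addr=0x2c blk=5 s=1: L1-HIT | VC [13, 15]
  [13] addr=0x6f blk=13 s=1: VC-HIT | VC [5, 15]
  [14] addr=0x28 blk=5 s=1: VC-HIT | VC [13, 15]
  [15] addr=0x69 blk=13 s=1: VC-HIT | VC [5, 15]

SEQ = [MISS, L1-HIT, MISS, VC-HIT, L1-HIT, MISS, L1-HIT, L1-HIT, VC-HIT, L1-HIT, VC-HIT, L1-HIT, L1-HIT, VC-HIT, VC-HIT, VC-HIT]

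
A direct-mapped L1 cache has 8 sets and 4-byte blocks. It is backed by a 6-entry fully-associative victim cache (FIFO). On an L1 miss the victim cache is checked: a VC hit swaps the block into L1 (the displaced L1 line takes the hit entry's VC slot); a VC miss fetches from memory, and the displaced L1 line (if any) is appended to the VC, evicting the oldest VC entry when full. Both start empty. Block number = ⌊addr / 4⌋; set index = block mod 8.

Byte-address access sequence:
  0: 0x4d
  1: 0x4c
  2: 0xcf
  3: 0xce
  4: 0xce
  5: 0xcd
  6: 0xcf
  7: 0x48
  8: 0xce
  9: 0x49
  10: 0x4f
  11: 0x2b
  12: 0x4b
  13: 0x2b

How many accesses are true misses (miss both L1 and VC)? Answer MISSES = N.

MISSES = 4

  [0] addr=0x4d blk=19 s=3: MISS | VC []
  [1] addr=0x4c blk=19 s=3: L1-HIT | VC []
  [2] addr=0xcf blk=51 s=3: MISS | VC [19]
  [3] addr=0xce blk=51 s=3: L1-HIT | VC [19]
  [4] addr=0xce blk=51 s=3: L1-HIT | VC [19]
  [5] addr=0xcd blk=51 s=3: L1-HIT | VC [19]
  [6] addr=0xcf blk=51 s=3: L1-HIT | VC [19]
  [7] addr=0x48 blk=18 s=2: MISS | VC [19]
  [8] addr=0xce blk=51 s=3: L1-HIT | VC [19]
  [9] addr=0x49 blk=18 s=2: L1-HIT | VC [19]
  [10] addr=0x4f blk=19 s=3: VC-HIT | VC [51]
  [11] addr=0x2b blk=10 s=2: MISS | VC [51, 18]
  [12] addr=0x4b blk=18 s=2: VC-HIT | VC [51, 10]
  [13] addr=0x2b blk=10 s=2: VC-HIT | VC [51, 18]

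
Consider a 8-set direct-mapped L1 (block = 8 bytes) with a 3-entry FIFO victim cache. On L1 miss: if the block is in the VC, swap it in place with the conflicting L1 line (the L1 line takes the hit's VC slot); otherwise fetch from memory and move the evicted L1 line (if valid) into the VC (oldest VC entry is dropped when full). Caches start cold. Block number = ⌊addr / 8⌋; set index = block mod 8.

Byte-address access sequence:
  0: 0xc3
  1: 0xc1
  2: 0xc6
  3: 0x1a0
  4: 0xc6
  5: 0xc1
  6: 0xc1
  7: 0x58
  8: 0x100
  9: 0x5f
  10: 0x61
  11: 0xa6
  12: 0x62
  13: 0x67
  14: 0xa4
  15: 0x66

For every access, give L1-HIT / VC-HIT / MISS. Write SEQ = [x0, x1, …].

SEQ = [MISS, L1-HIT, L1-HIT, MISS, L1-HIT, L1-HIT, L1-HIT, MISS, MISS, L1-HIT, MISS, MISS, VC-HIT, L1-HIT, VC-HIT, VC-HIT]

#0 0xc3→b24/s0 MISS; vc=[]
#1 0xc1→b24/s0 L1-HIT; vc=[]
#2 0xc6→b24/s0 L1-HIT; vc=[]
#3 0x1a0→b52/s4 MISS; vc=[]
#4 0xc6→b24/s0 L1-HIT; vc=[]
#5 0xc1→b24/s0 L1-HIT; vc=[]
#6 0xc1→b24/s0 L1-HIT; vc=[]
#7 0x58→b11/s3 MISS; vc=[]
#8 0x100→b32/s0 MISS; vc=[24]
#9 0x5f→b11/s3 L1-HIT; vc=[24]
#10 0x61→b12/s4 MISS; vc=[24,52]
#11 0xa6→b20/s4 MISS; vc=[24,52,12]
#12 0x62→b12/s4 VC-HIT; vc=[24,52,20]
#13 0x67→b12/s4 L1-HIT; vc=[24,52,20]
#14 0xa4→b20/s4 VC-HIT; vc=[24,52,12]
#15 0x66→b12/s4 VC-HIT; vc=[24,52,20]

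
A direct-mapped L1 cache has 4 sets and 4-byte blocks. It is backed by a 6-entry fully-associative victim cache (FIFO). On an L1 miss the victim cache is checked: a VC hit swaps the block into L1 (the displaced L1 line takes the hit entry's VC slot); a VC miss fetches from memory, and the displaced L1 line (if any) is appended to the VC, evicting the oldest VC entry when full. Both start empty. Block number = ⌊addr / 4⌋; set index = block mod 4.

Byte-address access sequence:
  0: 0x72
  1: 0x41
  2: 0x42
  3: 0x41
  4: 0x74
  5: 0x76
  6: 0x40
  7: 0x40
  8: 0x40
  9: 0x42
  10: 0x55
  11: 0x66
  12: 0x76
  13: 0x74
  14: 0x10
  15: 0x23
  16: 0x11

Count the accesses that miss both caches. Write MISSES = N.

MISSES = 7

  [0] addr=0x72 blk=28 s=0: MISS | VC []
  [1] addr=0x41 blk=16 s=0: MISS | VC [28]
  [2] addr=0x42 blk=16 s=0: L1-HIT | VC [28]
  [3] addr=0x41 blk=16 s=0: L1-HIT | VC [28]
  [4] addr=0x74 blk=29 s=1: MISS | VC [28]
  [5] addr=0x76 blk=29 s=1: L1-HIT | VC [28]
  [6] addr=0x40 blk=16 s=0: L1-HIT | VC [28]
  [7] addr=0x40 blk=16 s=0: L1-HIT | VC [28]
  [8] addr=0x40 blk=16 s=0: L1-HIT | VC [28]
  [9] addr=0x42 blk=16 s=0: L1-HIT | VC [28]
  [10] addr=0x55 blk=21 s=1: MISS | VC [28, 29]
  [11] addr=0x66 blk=25 s=1: MISS | VC [28, 29, 21]
  [12] addr=0x76 blk=29 s=1: VC-HIT | VC [28, 25, 21]
  [13] addr=0x74 blk=29 s=1: L1-HIT | VC [28, 25, 21]
  [14] addr=0x10 blk=4 s=0: MISS | VC [28, 25, 21, 16]
  [15] addr=0x23 blk=8 s=0: MISS | VC [28, 25, 21, 16, 4]
  [16] addr=0x11 blk=4 s=0: VC-HIT | VC [28, 25, 21, 16, 8]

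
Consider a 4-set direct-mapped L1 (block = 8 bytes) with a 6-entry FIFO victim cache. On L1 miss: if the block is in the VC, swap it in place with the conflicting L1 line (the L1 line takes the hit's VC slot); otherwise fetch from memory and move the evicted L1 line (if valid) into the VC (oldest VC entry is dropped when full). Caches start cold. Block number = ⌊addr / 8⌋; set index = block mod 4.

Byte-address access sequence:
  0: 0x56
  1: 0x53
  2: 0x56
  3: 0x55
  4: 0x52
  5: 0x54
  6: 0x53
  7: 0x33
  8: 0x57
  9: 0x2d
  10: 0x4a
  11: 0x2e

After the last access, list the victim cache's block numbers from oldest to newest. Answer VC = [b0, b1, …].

VC = [6, 9]

0: 0x56 (blk 10, set 2) → MISS  vc=[]
1: 0x53 (blk 10, set 2) → L1-HIT  vc=[]
2: 0x56 (blk 10, set 2) → L1-HIT  vc=[]
3: 0x55 (blk 10, set 2) → L1-HIT  vc=[]
4: 0x52 (blk 10, set 2) → L1-HIT  vc=[]
5: 0x54 (blk 10, set 2) → L1-HIT  vc=[]
6: 0x53 (blk 10, set 2) → L1-HIT  vc=[]
7: 0x33 (blk 6, set 2) → MISS  vc=[10]
8: 0x57 (blk 10, set 2) → VC-HIT  vc=[6]
9: 0x2d (blk 5, set 1) → MISS  vc=[6]
10: 0x4a (blk 9, set 1) → MISS  vc=[6, 5]
11: 0x2e (blk 5, set 1) → VC-HIT  vc=[6, 9]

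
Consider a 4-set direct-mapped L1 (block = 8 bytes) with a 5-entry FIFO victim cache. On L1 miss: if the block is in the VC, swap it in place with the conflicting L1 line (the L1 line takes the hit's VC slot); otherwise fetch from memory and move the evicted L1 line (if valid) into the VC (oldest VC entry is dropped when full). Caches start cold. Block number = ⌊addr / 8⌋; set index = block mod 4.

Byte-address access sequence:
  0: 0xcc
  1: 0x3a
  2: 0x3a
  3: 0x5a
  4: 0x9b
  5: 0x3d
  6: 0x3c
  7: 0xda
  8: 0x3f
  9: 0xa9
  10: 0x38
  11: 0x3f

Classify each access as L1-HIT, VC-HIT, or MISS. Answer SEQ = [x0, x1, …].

SEQ = [MISS, MISS, L1-HIT, MISS, MISS, VC-HIT, L1-HIT, MISS, VC-HIT, MISS, L1-HIT, L1-HIT]

  [0] addr=0xcc blk=25 s=1: MISS | VC []
  [1] addr=0x3a blk=7 s=3: MISS | VC []
  [2] addr=0x3a blk=7 s=3: L1-HIT | VC []
  [3] addr=0x5a blk=11 s=3: MISS | VC [7]
  [4] addr=0x9b blk=19 s=3: MISS | VC [7, 11]
  [5] addr=0x3d blk=7 s=3: VC-HIT | VC [19, 11]
  [6] addr=0x3c blk=7 s=3: L1-HIT | VC [19, 11]
  [7] addr=0xda blk=27 s=3: MISS | VC [19, 11, 7]
  [8] addr=0x3f blk=7 s=3: VC-HIT | VC [19, 11, 27]
  [9] addr=0xa9 blk=21 s=1: MISS | VC [19, 11, 27, 25]
  [10] addr=0x38 blk=7 s=3: L1-HIT | VC [19, 11, 27, 25]
  [11] addr=0x3f blk=7 s=3: L1-HIT | VC [19, 11, 27, 25]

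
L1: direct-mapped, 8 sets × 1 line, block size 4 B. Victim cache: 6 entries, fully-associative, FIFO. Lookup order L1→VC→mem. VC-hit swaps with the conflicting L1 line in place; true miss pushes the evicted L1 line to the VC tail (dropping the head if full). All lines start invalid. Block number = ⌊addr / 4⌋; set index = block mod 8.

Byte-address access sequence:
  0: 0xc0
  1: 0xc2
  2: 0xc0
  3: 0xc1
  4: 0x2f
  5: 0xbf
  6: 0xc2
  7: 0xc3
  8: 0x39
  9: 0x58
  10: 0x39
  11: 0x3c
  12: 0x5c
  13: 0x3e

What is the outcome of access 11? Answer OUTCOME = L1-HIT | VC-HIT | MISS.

0: 0xc0 (blk 48, set 0) → MISS  vc=[]
1: 0xc2 (blk 48, set 0) → L1-HIT  vc=[]
2: 0xc0 (blk 48, set 0) → L1-HIT  vc=[]
3: 0xc1 (blk 48, set 0) → L1-HIT  vc=[]
4: 0x2f (blk 11, set 3) → MISS  vc=[]
5: 0xbf (blk 47, set 7) → MISS  vc=[]
6: 0xc2 (blk 48, set 0) → L1-HIT  vc=[]
7: 0xc3 (blk 48, set 0) → L1-HIT  vc=[]
8: 0x39 (blk 14, set 6) → MISS  vc=[]
9: 0x58 (blk 22, set 6) → MISS  vc=[14]
10: 0x39 (blk 14, set 6) → VC-HIT  vc=[22]
11: 0x3c (blk 15, set 7) → MISS  vc=[22, 47]
12: 0x5c (blk 23, set 7) → MISS  vc=[22, 47, 15]
13: 0x3e (blk 15, set 7) → VC-HIT  vc=[22, 47, 23]

OUTCOME = MISS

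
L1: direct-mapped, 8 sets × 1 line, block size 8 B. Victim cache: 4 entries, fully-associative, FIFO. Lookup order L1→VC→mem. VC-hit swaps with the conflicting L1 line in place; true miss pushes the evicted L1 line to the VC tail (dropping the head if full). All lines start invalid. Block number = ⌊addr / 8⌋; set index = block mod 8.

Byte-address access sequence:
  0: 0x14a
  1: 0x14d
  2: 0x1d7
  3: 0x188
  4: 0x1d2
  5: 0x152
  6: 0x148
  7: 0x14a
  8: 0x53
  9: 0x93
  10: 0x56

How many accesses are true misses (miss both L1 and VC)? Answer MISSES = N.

MISSES = 6

#0 0x14a→b41/s1 MISS; vc=[]
#1 0x14d→b41/s1 L1-HIT; vc=[]
#2 0x1d7→b58/s2 MISS; vc=[]
#3 0x188→b49/s1 MISS; vc=[41]
#4 0x1d2→b58/s2 L1-HIT; vc=[41]
#5 0x152→b42/s2 MISS; vc=[41,58]
#6 0x148→b41/s1 VC-HIT; vc=[49,58]
#7 0x14a→b41/s1 L1-HIT; vc=[49,58]
#8 0x53→b10/s2 MISS; vc=[49,58,42]
#9 0x93→b18/s2 MISS; vc=[49,58,42,10]
#10 0x56→b10/s2 VC-HIT; vc=[49,58,42,18]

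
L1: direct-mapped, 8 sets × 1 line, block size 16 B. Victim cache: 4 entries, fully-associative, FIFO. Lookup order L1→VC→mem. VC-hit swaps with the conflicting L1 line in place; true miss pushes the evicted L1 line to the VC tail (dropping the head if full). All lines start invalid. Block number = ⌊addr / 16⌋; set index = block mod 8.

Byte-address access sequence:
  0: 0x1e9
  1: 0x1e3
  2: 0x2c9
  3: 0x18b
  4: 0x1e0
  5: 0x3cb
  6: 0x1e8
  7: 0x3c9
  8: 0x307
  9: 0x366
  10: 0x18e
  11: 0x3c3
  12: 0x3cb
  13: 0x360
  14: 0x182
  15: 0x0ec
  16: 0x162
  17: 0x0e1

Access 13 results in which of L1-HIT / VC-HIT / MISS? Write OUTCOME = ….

OUTCOME = L1-HIT

#0 0x1e9→b30/s6 MISS; vc=[]
#1 0x1e3→b30/s6 L1-HIT; vc=[]
#2 0x2c9→b44/s4 MISS; vc=[]
#3 0x18b→b24/s0 MISS; vc=[]
#4 0x1e0→b30/s6 L1-HIT; vc=[]
#5 0x3cb→b60/s4 MISS; vc=[44]
#6 0x1e8→b30/s6 L1-HIT; vc=[44]
#7 0x3c9→b60/s4 L1-HIT; vc=[44]
#8 0x307→b48/s0 MISS; vc=[44,24]
#9 0x366→b54/s6 MISS; vc=[44,24,30]
#10 0x18e→b24/s0 VC-HIT; vc=[44,48,30]
#11 0x3c3→b60/s4 L1-HIT; vc=[44,48,30]
#12 0x3cb→b60/s4 L1-HIT; vc=[44,48,30]
#13 0x360→b54/s6 L1-HIT; vc=[44,48,30]
#14 0x182→b24/s0 L1-HIT; vc=[44,48,30]
#15 0xec→b14/s6 MISS; vc=[44,48,30,54]
#16 0x162→b22/s6 MISS; vc=[48,30,54,14]
#17 0xe1→b14/s6 VC-HIT; vc=[48,30,54,22]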